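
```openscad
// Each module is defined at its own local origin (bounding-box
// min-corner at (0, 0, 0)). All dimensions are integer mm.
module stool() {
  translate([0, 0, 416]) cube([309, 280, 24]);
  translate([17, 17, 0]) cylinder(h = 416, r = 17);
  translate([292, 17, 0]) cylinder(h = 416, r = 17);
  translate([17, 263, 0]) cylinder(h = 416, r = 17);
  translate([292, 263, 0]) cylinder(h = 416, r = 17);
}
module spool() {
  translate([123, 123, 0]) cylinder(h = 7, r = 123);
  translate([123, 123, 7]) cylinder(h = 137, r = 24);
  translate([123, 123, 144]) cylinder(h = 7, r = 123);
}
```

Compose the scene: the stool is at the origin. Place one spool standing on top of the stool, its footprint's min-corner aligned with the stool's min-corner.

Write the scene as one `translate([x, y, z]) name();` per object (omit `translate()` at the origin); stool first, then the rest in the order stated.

stool();
translate([0, 0, 440]) spool();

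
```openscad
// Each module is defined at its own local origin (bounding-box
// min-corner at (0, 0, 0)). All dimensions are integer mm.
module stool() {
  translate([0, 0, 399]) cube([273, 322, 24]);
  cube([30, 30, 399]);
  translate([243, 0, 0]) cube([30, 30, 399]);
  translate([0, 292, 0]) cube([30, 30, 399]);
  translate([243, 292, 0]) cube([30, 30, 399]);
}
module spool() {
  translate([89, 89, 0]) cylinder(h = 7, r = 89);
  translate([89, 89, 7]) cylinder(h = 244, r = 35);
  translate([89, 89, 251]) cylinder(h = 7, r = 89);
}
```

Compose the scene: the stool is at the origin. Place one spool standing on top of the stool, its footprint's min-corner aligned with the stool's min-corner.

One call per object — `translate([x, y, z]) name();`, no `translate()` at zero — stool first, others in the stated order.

stool();
translate([0, 0, 423]) spool();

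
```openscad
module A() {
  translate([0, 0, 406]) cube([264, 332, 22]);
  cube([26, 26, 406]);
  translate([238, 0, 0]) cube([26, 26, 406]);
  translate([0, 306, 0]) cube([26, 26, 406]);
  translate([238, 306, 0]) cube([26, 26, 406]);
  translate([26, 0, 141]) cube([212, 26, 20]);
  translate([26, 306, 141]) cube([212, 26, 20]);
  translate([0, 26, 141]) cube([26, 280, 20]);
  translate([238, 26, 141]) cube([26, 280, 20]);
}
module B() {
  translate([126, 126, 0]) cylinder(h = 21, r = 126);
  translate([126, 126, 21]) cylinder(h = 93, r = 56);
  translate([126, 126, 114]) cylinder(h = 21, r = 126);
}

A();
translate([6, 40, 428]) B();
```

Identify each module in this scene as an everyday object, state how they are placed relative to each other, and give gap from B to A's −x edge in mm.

The spool's min-x is at 6; the stool's min-x is 0; gap = 6 mm.

A is a stool. B is a spool. The spool is on top of the stool, centred. The gap from the spool to the stool's −x edge is 6 mm.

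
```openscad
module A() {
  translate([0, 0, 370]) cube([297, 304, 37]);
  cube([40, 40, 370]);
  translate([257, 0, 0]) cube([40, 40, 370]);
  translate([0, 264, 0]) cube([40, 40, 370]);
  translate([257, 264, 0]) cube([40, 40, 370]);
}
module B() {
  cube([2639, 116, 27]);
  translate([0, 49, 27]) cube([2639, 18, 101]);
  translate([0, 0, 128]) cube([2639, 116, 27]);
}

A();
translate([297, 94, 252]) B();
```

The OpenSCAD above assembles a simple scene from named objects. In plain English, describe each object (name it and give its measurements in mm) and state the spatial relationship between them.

A is a simple wooden stool: a rectangular seat 297 mm (x) by 304 mm (y), 37 mm thick, top face at z = 407 mm, on four square legs, each 40×40 mm in cross-section. The legs rest on z = 0, each flush with a corner of the seat.

B is an I-beam lying along x, 2639 mm long. Overall section height 155 mm. Two flanges 116 mm wide (y) and 27 mm thick, one on the floor and one at the top; a web 18 mm thick runs between them, centred on the flange width.

The I-beam is beside the stool with their tops flush at z = 407.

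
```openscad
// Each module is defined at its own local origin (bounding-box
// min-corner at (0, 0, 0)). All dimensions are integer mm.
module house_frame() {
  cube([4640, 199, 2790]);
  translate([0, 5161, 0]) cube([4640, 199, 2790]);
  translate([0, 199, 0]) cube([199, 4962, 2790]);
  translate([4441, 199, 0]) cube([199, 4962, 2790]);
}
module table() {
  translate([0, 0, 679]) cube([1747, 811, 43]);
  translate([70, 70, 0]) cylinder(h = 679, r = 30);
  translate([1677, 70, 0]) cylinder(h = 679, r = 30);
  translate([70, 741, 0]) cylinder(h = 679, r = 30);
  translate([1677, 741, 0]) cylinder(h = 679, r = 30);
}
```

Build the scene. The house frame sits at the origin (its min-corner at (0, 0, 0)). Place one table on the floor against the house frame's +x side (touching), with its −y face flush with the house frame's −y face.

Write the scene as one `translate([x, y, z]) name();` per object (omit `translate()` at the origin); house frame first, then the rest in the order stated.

house_frame();
translate([4640, 0, 0]) table();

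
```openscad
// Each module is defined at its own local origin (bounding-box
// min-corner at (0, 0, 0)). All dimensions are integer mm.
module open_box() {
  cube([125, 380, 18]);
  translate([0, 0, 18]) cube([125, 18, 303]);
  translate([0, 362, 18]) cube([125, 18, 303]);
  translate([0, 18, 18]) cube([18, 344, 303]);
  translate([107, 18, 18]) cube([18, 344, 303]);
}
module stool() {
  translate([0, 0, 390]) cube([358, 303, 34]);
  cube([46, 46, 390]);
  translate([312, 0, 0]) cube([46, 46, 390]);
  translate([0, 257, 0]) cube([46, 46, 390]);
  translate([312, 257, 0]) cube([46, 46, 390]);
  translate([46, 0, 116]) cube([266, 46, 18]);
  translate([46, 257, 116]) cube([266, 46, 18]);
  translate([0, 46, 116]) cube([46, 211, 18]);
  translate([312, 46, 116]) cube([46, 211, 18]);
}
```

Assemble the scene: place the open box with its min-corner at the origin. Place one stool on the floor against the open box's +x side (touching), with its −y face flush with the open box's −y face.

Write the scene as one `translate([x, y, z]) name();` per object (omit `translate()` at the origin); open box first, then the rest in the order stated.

open_box();
translate([125, 0, 0]) stool();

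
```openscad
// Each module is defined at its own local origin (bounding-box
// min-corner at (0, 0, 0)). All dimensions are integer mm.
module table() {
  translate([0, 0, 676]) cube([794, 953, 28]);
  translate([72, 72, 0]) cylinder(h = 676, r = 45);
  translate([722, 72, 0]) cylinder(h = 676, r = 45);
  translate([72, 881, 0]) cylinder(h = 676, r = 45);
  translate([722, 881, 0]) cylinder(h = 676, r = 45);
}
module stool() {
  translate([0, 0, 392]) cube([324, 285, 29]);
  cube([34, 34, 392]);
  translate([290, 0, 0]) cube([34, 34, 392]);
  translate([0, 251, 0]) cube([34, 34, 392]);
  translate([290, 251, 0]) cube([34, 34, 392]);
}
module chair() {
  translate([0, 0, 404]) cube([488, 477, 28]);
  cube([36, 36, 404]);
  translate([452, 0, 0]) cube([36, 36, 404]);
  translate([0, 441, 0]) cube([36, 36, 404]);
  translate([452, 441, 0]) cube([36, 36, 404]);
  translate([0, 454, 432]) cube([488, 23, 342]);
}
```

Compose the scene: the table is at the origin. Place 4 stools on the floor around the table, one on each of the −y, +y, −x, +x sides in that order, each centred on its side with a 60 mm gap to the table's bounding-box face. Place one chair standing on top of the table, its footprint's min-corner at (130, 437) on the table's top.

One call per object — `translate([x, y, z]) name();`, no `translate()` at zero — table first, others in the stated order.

table();
translate([235, -345, 0]) stool();
translate([235, 1013, 0]) stool();
translate([-384, 334, 0]) stool();
translate([854, 334, 0]) stool();
translate([130, 437, 704]) chair();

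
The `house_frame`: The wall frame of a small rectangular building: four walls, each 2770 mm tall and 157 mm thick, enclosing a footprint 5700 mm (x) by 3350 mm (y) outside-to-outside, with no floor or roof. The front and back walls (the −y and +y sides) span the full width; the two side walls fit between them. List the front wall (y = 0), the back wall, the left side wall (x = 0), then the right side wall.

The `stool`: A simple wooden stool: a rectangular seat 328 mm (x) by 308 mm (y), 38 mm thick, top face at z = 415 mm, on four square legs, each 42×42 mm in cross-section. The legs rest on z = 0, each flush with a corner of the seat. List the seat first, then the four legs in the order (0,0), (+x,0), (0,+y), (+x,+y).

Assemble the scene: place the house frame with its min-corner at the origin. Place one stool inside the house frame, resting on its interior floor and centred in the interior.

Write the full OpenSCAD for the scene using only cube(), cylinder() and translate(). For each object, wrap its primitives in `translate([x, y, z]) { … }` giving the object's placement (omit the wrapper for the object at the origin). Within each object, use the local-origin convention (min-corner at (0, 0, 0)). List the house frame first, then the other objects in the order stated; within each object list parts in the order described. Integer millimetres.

cube([5700, 157, 2770]);
translate([0, 3193, 0]) cube([5700, 157, 2770]);
translate([0, 157, 0]) cube([157, 3036, 2770]);
translate([5543, 157, 0]) cube([157, 3036, 2770]);
translate([2686, 1521, 0]) {
  translate([0, 0, 377]) cube([328, 308, 38]);
  cube([42, 42, 377]);
  translate([286, 0, 0]) cube([42, 42, 377]);
  translate([0, 266, 0]) cube([42, 42, 377]);
  translate([286, 266, 0]) cube([42, 42, 377]);
}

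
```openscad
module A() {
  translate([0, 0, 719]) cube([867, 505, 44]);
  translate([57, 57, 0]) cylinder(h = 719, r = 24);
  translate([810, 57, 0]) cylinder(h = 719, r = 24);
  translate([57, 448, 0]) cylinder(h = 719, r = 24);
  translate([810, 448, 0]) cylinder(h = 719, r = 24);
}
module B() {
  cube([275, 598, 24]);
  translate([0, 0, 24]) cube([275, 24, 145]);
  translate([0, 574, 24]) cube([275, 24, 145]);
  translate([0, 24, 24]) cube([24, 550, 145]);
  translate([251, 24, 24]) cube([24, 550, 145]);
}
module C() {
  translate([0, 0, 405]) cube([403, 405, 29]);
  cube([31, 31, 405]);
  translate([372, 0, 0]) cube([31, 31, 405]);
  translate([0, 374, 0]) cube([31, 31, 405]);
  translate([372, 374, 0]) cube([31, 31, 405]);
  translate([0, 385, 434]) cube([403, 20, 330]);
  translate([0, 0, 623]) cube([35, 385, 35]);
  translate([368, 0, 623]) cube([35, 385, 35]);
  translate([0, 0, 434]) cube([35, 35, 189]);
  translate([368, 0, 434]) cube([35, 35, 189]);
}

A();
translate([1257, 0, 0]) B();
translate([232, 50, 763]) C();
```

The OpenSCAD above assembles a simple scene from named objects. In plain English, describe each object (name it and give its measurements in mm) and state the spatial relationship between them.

A is a table: top 867 mm (x) × 505 mm (y), 44 mm thick, upper face at z = 763 mm, on four round legs of 48 mm diameter, each leg's bounding box inset 33 mm from the nearest pair of top edges, running from z = 0 to the bottom of the top.

B is an open storage box with external size 275×598×169 mm and wall thickness 24 mm (the base is also 24 mm thick). The base covers the whole footprint; the four walls stand on the base, with the y-facing walls full-width and the x-facing walls fitting between their inner faces.

C is a chair. The seat is a 403×405×29 mm slab with its top at z = 434 mm, on four 31×31 mm corner legs (flush with the seat edges, standing on z = 0). A flat backrest 20 mm thick, 330 mm tall, spans the full seat width and rises from the seat top along its +y edge, rear face flush with the rear of the seat. Two armrests of 35×35 mm section run along each side from the seat's front edge to the front of the backrest, top faces 224 mm above the seat top and outer faces flush with the seat's x-edges; a 35×35 mm post under the front of each armrest stands on the seat at the front corner.

The open box is on the floor beside the table on its +x side. The chair is on top of the table, centred.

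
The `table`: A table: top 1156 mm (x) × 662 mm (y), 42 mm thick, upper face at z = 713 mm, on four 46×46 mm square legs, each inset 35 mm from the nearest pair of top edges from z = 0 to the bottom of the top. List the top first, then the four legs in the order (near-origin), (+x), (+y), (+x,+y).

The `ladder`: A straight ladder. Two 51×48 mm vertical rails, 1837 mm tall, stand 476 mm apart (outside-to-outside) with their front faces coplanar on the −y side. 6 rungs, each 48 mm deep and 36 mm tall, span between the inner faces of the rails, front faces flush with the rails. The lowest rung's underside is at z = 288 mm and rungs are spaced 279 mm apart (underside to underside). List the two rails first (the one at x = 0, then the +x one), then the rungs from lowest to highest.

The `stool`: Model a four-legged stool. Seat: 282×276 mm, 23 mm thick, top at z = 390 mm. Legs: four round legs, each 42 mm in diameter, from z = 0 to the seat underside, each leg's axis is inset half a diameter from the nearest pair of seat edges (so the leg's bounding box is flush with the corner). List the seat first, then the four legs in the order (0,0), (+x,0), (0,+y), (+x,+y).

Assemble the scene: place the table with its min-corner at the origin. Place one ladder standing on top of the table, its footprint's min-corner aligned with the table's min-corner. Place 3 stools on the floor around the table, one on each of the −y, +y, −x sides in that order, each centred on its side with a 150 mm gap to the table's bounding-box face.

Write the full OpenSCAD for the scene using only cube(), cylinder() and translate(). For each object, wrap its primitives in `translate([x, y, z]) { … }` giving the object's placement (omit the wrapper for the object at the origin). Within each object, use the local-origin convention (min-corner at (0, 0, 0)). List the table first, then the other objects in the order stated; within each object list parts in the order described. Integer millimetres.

translate([0, 0, 671]) cube([1156, 662, 42]);
translate([35, 35, 0]) cube([46, 46, 671]);
translate([1075, 35, 0]) cube([46, 46, 671]);
translate([35, 581, 0]) cube([46, 46, 671]);
translate([1075, 581, 0]) cube([46, 46, 671]);
translate([0, 0, 713]) {
  cube([51, 48, 1837]);
  translate([425, 0, 0]) cube([51, 48, 1837]);
  translate([51, 0, 288]) cube([374, 48, 36]);
  translate([51, 0, 567]) cube([374, 48, 36]);
  translate([51, 0, 846]) cube([374, 48, 36]);
  translate([51, 0, 1125]) cube([374, 48, 36]);
  translate([51, 0, 1404]) cube([374, 48, 36]);
  translate([51, 0, 1683]) cube([374, 48, 36]);
}
translate([437, -426, 0]) {
  translate([0, 0, 367]) cube([282, 276, 23]);
  translate([21, 21, 0]) cylinder(h = 367, r = 21);
  translate([261, 21, 0]) cylinder(h = 367, r = 21);
  translate([21, 255, 0]) cylinder(h = 367, r = 21);
  translate([261, 255, 0]) cylinder(h = 367, r = 21);
}
translate([437, 812, 0]) {
  translate([0, 0, 367]) cube([282, 276, 23]);
  translate([21, 21, 0]) cylinder(h = 367, r = 21);
  translate([261, 21, 0]) cylinder(h = 367, r = 21);
  translate([21, 255, 0]) cylinder(h = 367, r = 21);
  translate([261, 255, 0]) cylinder(h = 367, r = 21);
}
translate([-432, 193, 0]) {
  translate([0, 0, 367]) cube([282, 276, 23]);
  translate([21, 21, 0]) cylinder(h = 367, r = 21);
  translate([261, 21, 0]) cylinder(h = 367, r = 21);
  translate([21, 255, 0]) cylinder(h = 367, r = 21);
  translate([261, 255, 0]) cylinder(h = 367, r = 21);
}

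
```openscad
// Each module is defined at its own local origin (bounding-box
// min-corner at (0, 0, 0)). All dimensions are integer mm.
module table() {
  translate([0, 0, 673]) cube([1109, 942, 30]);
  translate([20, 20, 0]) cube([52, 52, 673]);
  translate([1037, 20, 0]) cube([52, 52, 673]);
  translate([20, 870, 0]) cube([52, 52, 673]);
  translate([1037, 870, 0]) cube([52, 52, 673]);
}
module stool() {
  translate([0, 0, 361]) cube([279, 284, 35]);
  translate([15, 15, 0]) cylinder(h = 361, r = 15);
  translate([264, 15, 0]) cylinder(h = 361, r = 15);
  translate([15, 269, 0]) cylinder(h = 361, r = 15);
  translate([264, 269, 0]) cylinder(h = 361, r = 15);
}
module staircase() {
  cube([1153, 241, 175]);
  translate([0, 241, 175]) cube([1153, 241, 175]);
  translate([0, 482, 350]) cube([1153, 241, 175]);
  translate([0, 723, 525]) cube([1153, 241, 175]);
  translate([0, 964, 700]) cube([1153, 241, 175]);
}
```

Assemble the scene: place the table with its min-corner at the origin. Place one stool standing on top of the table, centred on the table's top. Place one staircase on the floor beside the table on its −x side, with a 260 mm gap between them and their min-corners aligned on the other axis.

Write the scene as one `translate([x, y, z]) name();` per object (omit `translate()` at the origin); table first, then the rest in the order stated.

table();
translate([415, 329, 703]) stool();
translate([-1413, 0, 0]) staircase();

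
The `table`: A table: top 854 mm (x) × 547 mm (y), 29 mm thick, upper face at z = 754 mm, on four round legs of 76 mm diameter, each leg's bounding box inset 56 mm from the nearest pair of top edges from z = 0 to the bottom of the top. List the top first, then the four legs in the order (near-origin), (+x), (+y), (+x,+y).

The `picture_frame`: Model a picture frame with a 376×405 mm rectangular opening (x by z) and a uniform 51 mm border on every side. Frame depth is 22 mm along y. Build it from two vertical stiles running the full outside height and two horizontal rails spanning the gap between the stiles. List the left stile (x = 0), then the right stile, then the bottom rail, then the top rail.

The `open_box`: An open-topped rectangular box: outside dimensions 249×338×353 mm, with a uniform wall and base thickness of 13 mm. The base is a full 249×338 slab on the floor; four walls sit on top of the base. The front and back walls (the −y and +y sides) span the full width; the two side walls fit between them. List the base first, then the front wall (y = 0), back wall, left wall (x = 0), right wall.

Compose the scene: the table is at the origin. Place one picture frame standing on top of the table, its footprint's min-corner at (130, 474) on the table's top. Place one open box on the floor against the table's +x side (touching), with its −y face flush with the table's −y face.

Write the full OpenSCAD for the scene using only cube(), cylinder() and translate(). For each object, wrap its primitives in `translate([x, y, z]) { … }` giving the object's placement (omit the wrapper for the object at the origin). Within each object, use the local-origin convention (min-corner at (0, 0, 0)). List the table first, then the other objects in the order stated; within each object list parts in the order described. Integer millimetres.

translate([0, 0, 725]) cube([854, 547, 29]);
translate([94, 94, 0]) cylinder(h = 725, r = 38);
translate([760, 94, 0]) cylinder(h = 725, r = 38);
translate([94, 453, 0]) cylinder(h = 725, r = 38);
translate([760, 453, 0]) cylinder(h = 725, r = 38);
translate([130, 474, 754]) {
  cube([51, 22, 507]);
  translate([427, 0, 0]) cube([51, 22, 507]);
  translate([51, 0, 0]) cube([376, 22, 51]);
  translate([51, 0, 456]) cube([376, 22, 51]);
}
translate([854, 0, 0]) {
  cube([249, 338, 13]);
  translate([0, 0, 13]) cube([249, 13, 340]);
  translate([0, 325, 13]) cube([249, 13, 340]);
  translate([0, 13, 13]) cube([13, 312, 340]);
  translate([236, 13, 13]) cube([13, 312, 340]);
}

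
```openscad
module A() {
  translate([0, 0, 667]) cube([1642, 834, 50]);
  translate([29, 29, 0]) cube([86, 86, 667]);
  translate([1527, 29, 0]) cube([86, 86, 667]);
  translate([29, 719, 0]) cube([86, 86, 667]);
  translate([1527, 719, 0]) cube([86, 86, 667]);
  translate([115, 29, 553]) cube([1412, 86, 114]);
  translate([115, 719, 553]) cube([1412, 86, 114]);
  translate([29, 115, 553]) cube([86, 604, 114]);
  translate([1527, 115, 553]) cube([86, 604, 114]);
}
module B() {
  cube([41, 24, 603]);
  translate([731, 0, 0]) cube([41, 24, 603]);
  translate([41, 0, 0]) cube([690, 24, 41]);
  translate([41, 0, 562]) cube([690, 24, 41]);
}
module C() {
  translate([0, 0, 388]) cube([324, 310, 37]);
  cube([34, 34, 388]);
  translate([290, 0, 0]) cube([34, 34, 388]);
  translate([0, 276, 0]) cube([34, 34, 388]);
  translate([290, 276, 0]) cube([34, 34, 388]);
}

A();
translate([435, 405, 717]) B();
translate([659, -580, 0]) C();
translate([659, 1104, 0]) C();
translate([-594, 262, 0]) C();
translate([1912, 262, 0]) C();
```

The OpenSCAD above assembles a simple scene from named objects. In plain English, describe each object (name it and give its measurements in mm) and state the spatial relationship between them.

A is a table: top 1642 mm (x) × 834 mm (y), 50 mm thick, upper face at z = 717 mm, on four 86×86 mm square legs, each inset 29 mm from the nearest pair of top edges, running from z = 0 to the bottom of the top. Four apron rails, 86 mm thick and 114 mm tall, run between adjacent legs with their top edges flush with the underside of the top and their outer faces flush with the legs' outer faces.

B is a picture frame with a 690×521 mm rectangular opening (x by z) and a uniform 41 mm border on every side. Frame depth is 24 mm along y. It is built from two vertical stiles running the full outside height and two horizontal rails spanning the gap between the stiles.

C is a four-legged stool. The seat is a 324×310×37 mm slab whose top surface is at z = 425 mm; four square legs, each 34×34 mm in cross-section, run from the floor (z = 0) to the underside of the seat, each flush with a corner of the seat.

The picture frame is on top of the table, centred. Four stools sit around the table at the −y, +y, −x, +x sides.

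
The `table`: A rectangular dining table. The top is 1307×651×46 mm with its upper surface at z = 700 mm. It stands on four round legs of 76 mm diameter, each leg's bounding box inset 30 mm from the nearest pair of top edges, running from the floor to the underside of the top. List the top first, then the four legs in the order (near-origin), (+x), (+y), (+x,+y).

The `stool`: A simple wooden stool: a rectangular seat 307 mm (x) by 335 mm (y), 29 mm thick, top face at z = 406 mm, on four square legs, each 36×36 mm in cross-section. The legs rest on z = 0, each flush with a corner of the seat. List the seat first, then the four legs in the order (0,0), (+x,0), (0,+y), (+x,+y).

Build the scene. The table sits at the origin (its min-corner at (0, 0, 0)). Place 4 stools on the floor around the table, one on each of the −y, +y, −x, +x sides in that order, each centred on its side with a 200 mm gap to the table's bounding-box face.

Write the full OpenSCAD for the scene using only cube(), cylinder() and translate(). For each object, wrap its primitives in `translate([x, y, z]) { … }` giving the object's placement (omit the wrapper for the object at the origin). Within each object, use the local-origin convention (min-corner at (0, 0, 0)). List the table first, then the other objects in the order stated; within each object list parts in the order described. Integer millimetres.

translate([0, 0, 654]) cube([1307, 651, 46]);
translate([68, 68, 0]) cylinder(h = 654, r = 38);
translate([1239, 68, 0]) cylinder(h = 654, r = 38);
translate([68, 583, 0]) cylinder(h = 654, r = 38);
translate([1239, 583, 0]) cylinder(h = 654, r = 38);
translate([500, -535, 0]) {
  translate([0, 0, 377]) cube([307, 335, 29]);
  cube([36, 36, 377]);
  translate([271, 0, 0]) cube([36, 36, 377]);
  translate([0, 299, 0]) cube([36, 36, 377]);
  translate([271, 299, 0]) cube([36, 36, 377]);
}
translate([500, 851, 0]) {
  translate([0, 0, 377]) cube([307, 335, 29]);
  cube([36, 36, 377]);
  translate([271, 0, 0]) cube([36, 36, 377]);
  translate([0, 299, 0]) cube([36, 36, 377]);
  translate([271, 299, 0]) cube([36, 36, 377]);
}
translate([-507, 158, 0]) {
  translate([0, 0, 377]) cube([307, 335, 29]);
  cube([36, 36, 377]);
  translate([271, 0, 0]) cube([36, 36, 377]);
  translate([0, 299, 0]) cube([36, 36, 377]);
  translate([271, 299, 0]) cube([36, 36, 377]);
}
translate([1507, 158, 0]) {
  translate([0, 0, 377]) cube([307, 335, 29]);
  cube([36, 36, 377]);
  translate([271, 0, 0]) cube([36, 36, 377]);
  translate([0, 299, 0]) cube([36, 36, 377]);
  translate([271, 299, 0]) cube([36, 36, 377]);
}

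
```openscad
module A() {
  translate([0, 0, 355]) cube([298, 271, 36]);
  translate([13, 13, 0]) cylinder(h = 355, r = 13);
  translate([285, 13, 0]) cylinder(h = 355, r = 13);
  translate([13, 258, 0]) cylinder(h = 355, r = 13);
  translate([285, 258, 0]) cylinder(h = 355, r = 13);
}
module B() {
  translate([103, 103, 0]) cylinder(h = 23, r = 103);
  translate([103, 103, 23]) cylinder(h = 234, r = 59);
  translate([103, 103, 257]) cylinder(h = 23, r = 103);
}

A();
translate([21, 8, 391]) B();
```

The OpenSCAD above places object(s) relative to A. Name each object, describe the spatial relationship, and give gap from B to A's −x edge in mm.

The spool's min-x is at 21; the stool's min-x is 0; gap = 21 mm.

A is a stool. B is a spool. The spool is on top of the stool. The gap from the spool to the stool's −x edge is 21 mm.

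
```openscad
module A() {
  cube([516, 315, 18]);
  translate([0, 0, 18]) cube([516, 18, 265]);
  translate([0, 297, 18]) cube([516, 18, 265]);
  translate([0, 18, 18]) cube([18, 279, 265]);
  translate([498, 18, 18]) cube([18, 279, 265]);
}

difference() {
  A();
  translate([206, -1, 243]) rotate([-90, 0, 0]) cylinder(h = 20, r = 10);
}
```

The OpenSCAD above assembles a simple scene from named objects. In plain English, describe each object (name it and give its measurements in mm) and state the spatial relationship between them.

A is an open-topped rectangular box: outside dimensions 516×315×283 mm, with a uniform wall and base thickness of 18 mm. The base is a full 516×315 slab on the floor; four walls sit on top of the base. The front and back walls (the −y and +y sides) span the full width; the two side walls fit between them.

The open box has a circular hole of radius 10 mm through its front wall, centred at (x = 206, z = 243).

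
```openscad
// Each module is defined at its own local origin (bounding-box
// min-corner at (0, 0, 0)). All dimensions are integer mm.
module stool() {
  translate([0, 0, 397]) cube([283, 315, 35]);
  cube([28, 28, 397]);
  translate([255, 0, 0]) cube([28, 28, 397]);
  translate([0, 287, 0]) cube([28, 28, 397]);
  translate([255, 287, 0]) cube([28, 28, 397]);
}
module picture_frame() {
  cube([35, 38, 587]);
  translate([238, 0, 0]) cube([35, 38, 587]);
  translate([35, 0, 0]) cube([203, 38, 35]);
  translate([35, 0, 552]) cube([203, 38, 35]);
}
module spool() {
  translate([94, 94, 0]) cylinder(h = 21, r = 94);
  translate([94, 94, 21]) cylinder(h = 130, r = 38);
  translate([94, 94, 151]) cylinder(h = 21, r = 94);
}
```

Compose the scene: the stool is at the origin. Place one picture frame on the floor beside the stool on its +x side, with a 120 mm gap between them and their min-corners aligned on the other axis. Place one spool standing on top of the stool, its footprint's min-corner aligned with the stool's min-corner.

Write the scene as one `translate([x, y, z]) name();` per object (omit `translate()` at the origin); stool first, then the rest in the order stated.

stool();
translate([403, 0, 0]) picture_frame();
translate([0, 0, 432]) spool();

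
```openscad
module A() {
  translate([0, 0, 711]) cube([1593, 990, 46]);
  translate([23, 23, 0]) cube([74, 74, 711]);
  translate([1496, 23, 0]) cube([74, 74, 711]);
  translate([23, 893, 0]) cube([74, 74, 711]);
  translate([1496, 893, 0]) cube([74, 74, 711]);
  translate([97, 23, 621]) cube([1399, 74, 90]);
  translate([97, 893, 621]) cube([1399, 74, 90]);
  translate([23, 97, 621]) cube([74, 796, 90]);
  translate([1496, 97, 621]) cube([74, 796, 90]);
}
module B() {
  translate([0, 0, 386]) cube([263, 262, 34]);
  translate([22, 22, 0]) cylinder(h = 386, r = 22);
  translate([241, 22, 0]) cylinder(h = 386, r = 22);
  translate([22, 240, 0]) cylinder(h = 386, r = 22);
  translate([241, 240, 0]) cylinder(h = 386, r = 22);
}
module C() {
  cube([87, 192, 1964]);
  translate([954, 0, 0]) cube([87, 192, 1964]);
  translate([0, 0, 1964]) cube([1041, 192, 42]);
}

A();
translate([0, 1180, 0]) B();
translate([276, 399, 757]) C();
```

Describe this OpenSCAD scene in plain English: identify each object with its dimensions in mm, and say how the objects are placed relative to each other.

A is a rectangular dining table. The top is 1593×990×46 mm with its upper surface at z = 757 mm. It stands on four 74×74 mm square legs, each inset 23 mm from the nearest pair of top edges, running from the floor to the underside of the top. Four apron rails, 74 mm thick and 90 mm tall, run between adjacent legs with their top edges flush with the underside of the top and their outer faces flush with the legs' outer faces.

B is a simple wooden stool: a rectangular seat 263 mm (x) by 262 mm (y), 34 mm thick, top face at z = 420 mm, on four round legs, each 44 mm in diameter. The legs rest on z = 0, each leg's axis is inset half a diameter from the nearest pair of seat edges (so the leg's bounding box is flush with the corner).

C is a rectangular door frame: two vertical jambs of 87×192 mm section, 1964 mm tall, with a clear opening 867 mm wide between their inner faces. A header 42 mm tall and 192 mm deep lies on top of the jambs and spans the full outside width.

The stool is on the floor beside the table on its +y side. The door frame is on top of the table, centred.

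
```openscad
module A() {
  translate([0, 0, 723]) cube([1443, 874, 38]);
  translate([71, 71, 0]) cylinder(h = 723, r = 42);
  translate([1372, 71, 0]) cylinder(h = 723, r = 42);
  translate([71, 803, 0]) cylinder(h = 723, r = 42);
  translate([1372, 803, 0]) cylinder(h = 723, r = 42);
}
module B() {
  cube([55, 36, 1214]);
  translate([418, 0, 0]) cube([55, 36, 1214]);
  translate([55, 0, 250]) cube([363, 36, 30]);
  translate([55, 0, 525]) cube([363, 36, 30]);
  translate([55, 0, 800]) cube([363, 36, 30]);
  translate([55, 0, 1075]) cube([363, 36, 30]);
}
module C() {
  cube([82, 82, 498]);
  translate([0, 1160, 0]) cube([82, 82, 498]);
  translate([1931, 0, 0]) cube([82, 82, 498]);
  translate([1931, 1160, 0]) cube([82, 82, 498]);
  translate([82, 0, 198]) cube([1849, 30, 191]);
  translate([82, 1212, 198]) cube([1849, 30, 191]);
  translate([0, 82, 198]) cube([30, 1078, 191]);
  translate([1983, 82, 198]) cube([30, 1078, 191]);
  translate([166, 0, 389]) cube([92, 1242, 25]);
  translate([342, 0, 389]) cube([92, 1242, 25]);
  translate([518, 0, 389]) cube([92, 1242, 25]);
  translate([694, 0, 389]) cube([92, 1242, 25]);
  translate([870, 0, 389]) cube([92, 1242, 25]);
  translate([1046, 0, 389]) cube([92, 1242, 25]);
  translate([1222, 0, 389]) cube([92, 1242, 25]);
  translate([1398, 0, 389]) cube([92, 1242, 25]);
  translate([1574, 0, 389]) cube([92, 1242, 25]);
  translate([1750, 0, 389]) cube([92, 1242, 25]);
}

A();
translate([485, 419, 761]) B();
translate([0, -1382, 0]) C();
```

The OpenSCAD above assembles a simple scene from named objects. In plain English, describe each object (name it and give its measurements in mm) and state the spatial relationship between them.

A is a table: top 1443 mm (x) × 874 mm (y), 38 mm thick, upper face at z = 761 mm, on four round legs of 84 mm diameter, each leg's bounding box inset 29 mm from the nearest pair of top edges, running from z = 0 to the bottom of the top.

B is a wooden ladder with two side rails of 55×36 mm section and 1214 mm height, set 473 mm apart overall. Between them run 4 rectangular rungs (36 mm deep, 30 mm thick), front faces flush with the rails' −y face. The bottom of the first rung is 250 mm above the floor and each subsequent rung is 275 mm higher than the one below.

C is a bed frame 2013 mm long (x) by 1242 mm wide (y). Four 82×82 mm corner posts, 498 mm tall, at the corners of the footprint. Four rails of 30 mm thickness and 191 mm height run between adjacent posts with their undersides at z = 198 mm, their outer faces flush with the outside of the frame (the two x-running rails run between the posts' inner faces; the two y-running rails run between the posts' inner faces). 10 slats, each 92 mm wide (x) and 25 mm thick, lie across the top of the two x-running rails, running the full 1242 mm width of the frame in y; the slats are evenly spaced along x between the inner faces of the end posts with equal gaps (rounded down to the nearest mm) at the −x end and between each pair — any rounding remainder accumulates at the +x end.

The ladder is on top of the table, centred. The bed frame is on the floor beside the table on its −y side.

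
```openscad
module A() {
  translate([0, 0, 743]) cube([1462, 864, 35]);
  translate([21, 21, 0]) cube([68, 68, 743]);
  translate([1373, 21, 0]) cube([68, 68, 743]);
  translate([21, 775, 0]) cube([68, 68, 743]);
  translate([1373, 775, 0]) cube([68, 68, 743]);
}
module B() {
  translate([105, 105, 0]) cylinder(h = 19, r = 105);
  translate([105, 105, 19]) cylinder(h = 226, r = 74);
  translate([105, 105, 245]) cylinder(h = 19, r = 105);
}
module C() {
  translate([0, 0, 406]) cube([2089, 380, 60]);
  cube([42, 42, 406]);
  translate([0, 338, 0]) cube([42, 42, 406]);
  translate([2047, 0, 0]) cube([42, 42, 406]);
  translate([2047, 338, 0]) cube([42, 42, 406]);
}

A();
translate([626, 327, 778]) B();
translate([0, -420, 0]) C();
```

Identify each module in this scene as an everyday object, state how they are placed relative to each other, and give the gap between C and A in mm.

A is a table. B is a spool. C is a bench. The spool is on top of the table, centred. The bench is on the floor beside the table on its −y side. The gap between the bench and the table is 40 mm.

The bench's nearest face is 40 mm from the table's −y face.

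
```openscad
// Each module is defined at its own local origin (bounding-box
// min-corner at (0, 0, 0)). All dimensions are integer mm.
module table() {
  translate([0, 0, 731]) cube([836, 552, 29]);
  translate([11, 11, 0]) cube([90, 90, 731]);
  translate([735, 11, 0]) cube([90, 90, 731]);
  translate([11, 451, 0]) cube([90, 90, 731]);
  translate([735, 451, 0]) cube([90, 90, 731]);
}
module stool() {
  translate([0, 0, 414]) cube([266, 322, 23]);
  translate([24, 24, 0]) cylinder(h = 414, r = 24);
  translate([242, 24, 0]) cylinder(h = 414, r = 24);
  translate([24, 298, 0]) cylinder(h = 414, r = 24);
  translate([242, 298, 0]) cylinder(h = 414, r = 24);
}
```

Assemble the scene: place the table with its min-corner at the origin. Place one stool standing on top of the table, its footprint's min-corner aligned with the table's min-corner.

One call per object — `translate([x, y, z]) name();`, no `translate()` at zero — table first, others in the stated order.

table();
translate([0, 0, 760]) stool();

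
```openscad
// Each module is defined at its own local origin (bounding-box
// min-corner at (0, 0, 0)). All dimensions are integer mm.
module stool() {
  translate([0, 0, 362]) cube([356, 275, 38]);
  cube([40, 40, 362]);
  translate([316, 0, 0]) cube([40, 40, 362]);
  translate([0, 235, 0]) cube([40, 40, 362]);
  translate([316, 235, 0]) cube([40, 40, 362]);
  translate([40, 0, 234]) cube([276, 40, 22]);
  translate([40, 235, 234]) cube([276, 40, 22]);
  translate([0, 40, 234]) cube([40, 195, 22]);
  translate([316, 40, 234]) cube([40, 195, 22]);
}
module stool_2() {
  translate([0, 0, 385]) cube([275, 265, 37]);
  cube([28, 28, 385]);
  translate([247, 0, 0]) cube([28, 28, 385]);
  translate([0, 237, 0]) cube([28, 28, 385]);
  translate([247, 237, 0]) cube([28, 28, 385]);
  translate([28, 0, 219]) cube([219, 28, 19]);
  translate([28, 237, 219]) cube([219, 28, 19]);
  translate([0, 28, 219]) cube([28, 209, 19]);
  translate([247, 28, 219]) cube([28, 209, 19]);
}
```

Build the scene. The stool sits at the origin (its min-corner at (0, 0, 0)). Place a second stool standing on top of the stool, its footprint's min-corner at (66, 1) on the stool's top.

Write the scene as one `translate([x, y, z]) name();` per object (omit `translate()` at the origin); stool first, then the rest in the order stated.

stool();
translate([66, 1, 400]) stool_2();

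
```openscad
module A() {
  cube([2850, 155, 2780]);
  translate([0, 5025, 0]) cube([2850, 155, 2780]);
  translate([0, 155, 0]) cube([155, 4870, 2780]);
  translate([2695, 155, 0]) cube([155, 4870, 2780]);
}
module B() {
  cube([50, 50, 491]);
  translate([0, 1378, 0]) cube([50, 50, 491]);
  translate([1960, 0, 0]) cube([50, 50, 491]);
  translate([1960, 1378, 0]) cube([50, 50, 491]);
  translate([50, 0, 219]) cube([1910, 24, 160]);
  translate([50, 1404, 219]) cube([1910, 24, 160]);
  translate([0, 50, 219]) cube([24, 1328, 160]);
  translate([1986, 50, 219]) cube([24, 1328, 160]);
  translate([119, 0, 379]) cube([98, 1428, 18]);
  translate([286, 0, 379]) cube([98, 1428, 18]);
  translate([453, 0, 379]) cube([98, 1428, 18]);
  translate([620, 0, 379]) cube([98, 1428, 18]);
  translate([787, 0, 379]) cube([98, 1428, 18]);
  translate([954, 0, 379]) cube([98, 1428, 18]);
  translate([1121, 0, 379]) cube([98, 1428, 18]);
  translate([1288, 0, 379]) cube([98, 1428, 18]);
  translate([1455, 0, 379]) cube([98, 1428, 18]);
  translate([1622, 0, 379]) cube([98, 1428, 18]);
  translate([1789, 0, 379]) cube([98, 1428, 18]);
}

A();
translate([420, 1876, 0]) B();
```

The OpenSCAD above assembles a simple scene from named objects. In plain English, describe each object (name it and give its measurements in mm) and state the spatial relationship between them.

A is a box-shaped house frame (walls only): outside footprint 2850×5180 mm, wall height 2780 mm, wall thickness 155 mm. The two y-facing walls run the full x-width; the two x-facing walls fit between the inner faces of the y-facing walls.

B is a bed frame 2010 mm long (x) by 1428 mm wide (y). Four 50×50 mm corner posts, 491 mm tall, at the corners of the footprint. Four rails of 24 mm thickness and 160 mm height run between adjacent posts with their undersides at z = 219 mm, their outer faces flush with the outside of the frame (the two x-running rails run between the posts' inner faces; the two y-running rails run between the posts' inner faces). 11 slats, each 98 mm wide (x) and 18 mm thick, lie across the top of the two x-running rails, running the full 1428 mm width of the frame in y; the slats are evenly spaced along x between the inner faces of the end posts with equal gaps (rounded down to the nearest mm) at the −x end and between each pair — any rounding remainder accumulates at the +x end.

The bed frame sits inside the house frame, centred.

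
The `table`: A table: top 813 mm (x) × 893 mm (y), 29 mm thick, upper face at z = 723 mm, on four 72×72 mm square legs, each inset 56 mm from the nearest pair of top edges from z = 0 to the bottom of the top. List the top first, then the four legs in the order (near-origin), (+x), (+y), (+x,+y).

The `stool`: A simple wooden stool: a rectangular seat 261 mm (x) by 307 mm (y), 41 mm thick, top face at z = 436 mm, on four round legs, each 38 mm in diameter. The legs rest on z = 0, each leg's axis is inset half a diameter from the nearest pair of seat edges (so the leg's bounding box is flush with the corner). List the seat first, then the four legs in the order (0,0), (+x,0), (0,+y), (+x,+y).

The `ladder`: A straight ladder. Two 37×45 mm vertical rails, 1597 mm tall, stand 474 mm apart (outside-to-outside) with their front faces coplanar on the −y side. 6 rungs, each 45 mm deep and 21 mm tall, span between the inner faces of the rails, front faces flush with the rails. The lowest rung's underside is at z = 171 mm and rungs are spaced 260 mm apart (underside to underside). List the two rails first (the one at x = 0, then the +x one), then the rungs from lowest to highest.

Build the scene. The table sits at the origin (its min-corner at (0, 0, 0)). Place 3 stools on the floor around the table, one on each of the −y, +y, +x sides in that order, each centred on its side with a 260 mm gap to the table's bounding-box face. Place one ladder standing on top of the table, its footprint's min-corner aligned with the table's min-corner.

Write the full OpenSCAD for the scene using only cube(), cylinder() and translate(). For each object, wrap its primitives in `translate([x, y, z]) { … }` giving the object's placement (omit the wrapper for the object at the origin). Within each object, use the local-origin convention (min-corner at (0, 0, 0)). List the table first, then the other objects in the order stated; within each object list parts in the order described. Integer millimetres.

translate([0, 0, 694]) cube([813, 893, 29]);
translate([56, 56, 0]) cube([72, 72, 694]);
translate([685, 56, 0]) cube([72, 72, 694]);
translate([56, 765, 0]) cube([72, 72, 694]);
translate([685, 765, 0]) cube([72, 72, 694]);
translate([276, -567, 0]) {
  translate([0, 0, 395]) cube([261, 307, 41]);
  translate([19, 19, 0]) cylinder(h = 395, r = 19);
  translate([242, 19, 0]) cylinder(h = 395, r = 19);
  translate([19, 288, 0]) cylinder(h = 395, r = 19);
  translate([242, 288, 0]) cylinder(h = 395, r = 19);
}
translate([276, 1153, 0]) {
  translate([0, 0, 395]) cube([261, 307, 41]);
  translate([19, 19, 0]) cylinder(h = 395, r = 19);
  translate([242, 19, 0]) cylinder(h = 395, r = 19);
  translate([19, 288, 0]) cylinder(h = 395, r = 19);
  translate([242, 288, 0]) cylinder(h = 395, r = 19);
}
translate([1073, 293, 0]) {
  translate([0, 0, 395]) cube([261, 307, 41]);
  translate([19, 19, 0]) cylinder(h = 395, r = 19);
  translate([242, 19, 0]) cylinder(h = 395, r = 19);
  translate([19, 288, 0]) cylinder(h = 395, r = 19);
  translate([242, 288, 0]) cylinder(h = 395, r = 19);
}
translate([0, 0, 723]) {
  cube([37, 45, 1597]);
  translate([437, 0, 0]) cube([37, 45, 1597]);
  translate([37, 0, 171]) cube([400, 45, 21]);
  translate([37, 0, 431]) cube([400, 45, 21]);
  translate([37, 0, 691]) cube([400, 45, 21]);
  translate([37, 0, 951]) cube([400, 45, 21]);
  translate([37, 0, 1211]) cube([400, 45, 21]);
  translate([37, 0, 1471]) cube([400, 45, 21]);
}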